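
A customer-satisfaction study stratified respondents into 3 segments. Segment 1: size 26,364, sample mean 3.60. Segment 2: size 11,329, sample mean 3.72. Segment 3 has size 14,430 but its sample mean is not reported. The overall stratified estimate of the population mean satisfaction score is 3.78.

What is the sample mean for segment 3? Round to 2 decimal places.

Σ Nₕx̄ₕ = N·μ, so 14430·x̄_3 = 52123·3.78 − (26364·3.60 + 11329·3.72).
= 197024.94 − 137054.28 = 59970.66.
x̄_3 = 59970.66 / 14430 = 4.1560... → 4.16.

4.16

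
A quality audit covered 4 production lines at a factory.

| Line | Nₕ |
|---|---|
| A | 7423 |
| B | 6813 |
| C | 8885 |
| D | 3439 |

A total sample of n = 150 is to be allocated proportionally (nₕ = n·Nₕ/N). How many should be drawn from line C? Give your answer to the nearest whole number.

50

Share of line C = 8885/26560 = 0.33453.
Allocate 150 × 0.33453 = 50.179... → 50.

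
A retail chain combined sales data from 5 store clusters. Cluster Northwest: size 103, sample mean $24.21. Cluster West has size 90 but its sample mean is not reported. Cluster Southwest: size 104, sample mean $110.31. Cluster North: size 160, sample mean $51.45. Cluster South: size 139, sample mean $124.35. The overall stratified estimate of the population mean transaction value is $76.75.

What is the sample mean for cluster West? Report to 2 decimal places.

N = 103 + 90 + 104 + 160 + 139 = 596.
Overall total = μ·N = 76.75·596 = 45743.
Subtract the known strata: 103·24.21 + 104·110.31 + 160·51.45 + 139·124.35 = 39482.52.
Remaining total for cluster West: 45743 − 39482.52 = 6260.48.
Divide by its size: 6260.48 / 90 = 69.5609... → 69.56.

69.56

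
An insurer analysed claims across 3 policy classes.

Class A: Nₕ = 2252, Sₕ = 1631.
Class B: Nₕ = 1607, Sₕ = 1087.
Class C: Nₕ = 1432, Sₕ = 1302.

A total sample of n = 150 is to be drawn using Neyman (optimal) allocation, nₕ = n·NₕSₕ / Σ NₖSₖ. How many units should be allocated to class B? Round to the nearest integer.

A: NₕSₕ = 2252·1631 = 3673012
B: NₕSₕ = 1607·1087 = 1746809
C: NₕSₕ = 1432·1302 = 1864464
Σ NₕSₕ = 7284285.
n_B = 150·1746809/7284285 = 35.971... → 36.

36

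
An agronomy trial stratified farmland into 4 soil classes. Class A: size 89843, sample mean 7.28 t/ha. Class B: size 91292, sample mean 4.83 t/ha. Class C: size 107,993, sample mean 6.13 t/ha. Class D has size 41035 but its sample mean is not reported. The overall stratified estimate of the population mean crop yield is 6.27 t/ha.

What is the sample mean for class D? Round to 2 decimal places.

7.63

Σ Nₕx̄ₕ = N·μ, so 41035·x̄_D = 330163·6.27 − (89843·7.28 + 91292·4.83 + 107993·6.13).
= 2070122.01 − 1756994.49 = 313127.52.
x̄_D = 313127.52 / 41035 = 7.6307... → 7.63.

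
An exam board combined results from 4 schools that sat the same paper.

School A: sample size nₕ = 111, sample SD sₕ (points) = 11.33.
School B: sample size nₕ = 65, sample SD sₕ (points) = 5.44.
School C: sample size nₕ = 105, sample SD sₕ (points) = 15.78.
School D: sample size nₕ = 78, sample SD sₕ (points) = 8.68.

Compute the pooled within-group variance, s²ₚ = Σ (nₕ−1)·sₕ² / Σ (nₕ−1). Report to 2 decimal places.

134.40

A: (111−1)·11.33² = 110·128.3689 = 14120.579
B: (65−1)·5.44² = 64·29.5936 = 1893.9904
C: (105−1)·15.78² = 104·249.0084 = 25896.8736
D: (78−1)·8.68² = 77·75.3424 = 5801.3648
Numerator = 47712.8078; denominator = Σ(nₕ−1) = 355.
s²ₚ = 47712.8078/355 = 134.4023... → 134.40.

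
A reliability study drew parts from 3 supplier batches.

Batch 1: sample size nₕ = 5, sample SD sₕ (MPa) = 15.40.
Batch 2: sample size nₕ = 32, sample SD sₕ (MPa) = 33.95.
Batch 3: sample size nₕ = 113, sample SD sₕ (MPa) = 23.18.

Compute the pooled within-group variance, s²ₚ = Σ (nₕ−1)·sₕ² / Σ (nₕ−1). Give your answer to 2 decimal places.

658.90

Degrees of freedom: 4 + 31 + 112 = 147.
Σ(nₕ−1)sₕ² = 4·237.16 + 31·1152.6025 + 112·537.3124 = 96858.3063.
s²ₚ = 96858.3063 / 147 = 658.9000... → 658.90.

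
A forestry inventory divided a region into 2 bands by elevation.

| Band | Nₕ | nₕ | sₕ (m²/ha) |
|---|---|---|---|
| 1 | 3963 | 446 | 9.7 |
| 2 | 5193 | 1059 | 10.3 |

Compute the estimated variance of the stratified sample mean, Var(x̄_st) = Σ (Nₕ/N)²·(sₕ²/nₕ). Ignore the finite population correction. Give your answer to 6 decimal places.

N = 9156; Wₕ = Nₕ/N.
band 1: (3963/9156)²·9.7²/446 = 0.039522571
band 2: (5193/9156)²·10.3²/1059 = 0.032225790
Sum = 0.071748360 → 0.071748.

0.071748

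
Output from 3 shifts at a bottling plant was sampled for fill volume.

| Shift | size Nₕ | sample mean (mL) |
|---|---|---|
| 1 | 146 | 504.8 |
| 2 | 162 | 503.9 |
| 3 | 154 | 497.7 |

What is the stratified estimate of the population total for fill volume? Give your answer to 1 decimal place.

Population total = Σ Nₕ·x̄ₕ (each stratum's size times its mean).
146·504.8 + 162·503.9 + 154·497.7 = 73700.8 + 81631.8 + 76645.8 = 231978.4.

231978.4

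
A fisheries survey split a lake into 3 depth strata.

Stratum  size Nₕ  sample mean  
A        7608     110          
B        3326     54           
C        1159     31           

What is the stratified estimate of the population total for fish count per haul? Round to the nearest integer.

1052413

Population total = Σ Nₕ·x̄ₕ (each stratum's size times its mean).
7608·110 + 3326·54 + 1159·31 = 836880 + 179604 + 35929 = 1052413.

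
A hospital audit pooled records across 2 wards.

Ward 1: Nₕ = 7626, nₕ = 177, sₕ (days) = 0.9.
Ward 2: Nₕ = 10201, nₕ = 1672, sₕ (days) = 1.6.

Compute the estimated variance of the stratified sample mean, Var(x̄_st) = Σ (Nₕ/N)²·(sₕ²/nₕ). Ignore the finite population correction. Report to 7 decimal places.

N = 17827. Term for each stratum: Wₕ²sₕ²/nₕ.
Var(x̄_st) = 0.0008374306 + 0.0005013403 = 0.0013387709 → 0.0013388.

0.0013388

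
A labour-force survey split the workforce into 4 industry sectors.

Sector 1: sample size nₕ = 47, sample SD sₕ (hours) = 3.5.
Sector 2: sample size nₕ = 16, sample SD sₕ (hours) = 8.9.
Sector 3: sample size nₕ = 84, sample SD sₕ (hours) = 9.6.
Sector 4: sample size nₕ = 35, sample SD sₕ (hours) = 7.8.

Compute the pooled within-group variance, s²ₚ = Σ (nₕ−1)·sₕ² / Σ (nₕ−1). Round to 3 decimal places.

64.435

1: (47−1)·3.5² = 46·12.25 = 563.5
2: (16−1)·8.9² = 15·79.21 = 1188.15
3: (84−1)·9.6² = 83·92.16 = 7649.28
4: (35−1)·7.8² = 34·60.84 = 2068.56
Numerator = 11469.49; denominator = Σ(nₕ−1) = 178.
s²ₚ = 11469.49/178 = 64.43534... → 64.435.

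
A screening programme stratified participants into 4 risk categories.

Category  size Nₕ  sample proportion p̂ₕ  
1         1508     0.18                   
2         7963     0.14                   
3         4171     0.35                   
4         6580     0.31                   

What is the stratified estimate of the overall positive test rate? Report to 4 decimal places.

N = 1508 + 7963 + 4171 + 6580 = 20222.
Overall proportion = Σ (Nₕ/N)·p̂ₕ.
Σ Nₕp̂ₕ = 271.44 + 1114.82 + 1459.85 + 2039.8 = 4885.91.
4885.91 / 20222 = 0.241614... → 0.2416.

0.2416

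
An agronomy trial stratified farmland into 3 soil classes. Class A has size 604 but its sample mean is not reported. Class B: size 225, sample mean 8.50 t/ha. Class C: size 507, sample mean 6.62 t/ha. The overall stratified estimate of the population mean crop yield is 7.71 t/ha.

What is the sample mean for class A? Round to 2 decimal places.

Σ Nₕx̄ₕ = N·μ, so 604·x̄_A = 1336·7.71 − (225·8.50 + 507·6.62).
= 10300.56 − 5268.84 = 5031.72.
x̄_A = 5031.72 / 604 = 8.3307... → 8.33.

8.33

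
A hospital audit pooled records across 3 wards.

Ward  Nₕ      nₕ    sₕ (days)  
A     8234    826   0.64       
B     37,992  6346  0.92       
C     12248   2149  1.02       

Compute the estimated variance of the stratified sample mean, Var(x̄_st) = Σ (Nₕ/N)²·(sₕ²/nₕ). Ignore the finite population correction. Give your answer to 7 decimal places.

0.0000874

N = 58474; Wₕ = Nₕ/N.
ward A: (8234/58474)²·0.64²/826 = 0.0000098328
ward B: (37992/58474)²·0.92²/6346 = 0.0000563034
ward C: (12248/58474)²·1.02²/2149 = 0.0000212407
Sum = 0.0000873768 → 0.0000874.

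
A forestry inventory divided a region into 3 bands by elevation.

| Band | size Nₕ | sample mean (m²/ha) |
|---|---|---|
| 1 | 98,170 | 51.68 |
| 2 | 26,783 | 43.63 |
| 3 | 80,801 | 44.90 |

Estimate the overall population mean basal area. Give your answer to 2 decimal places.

47.97

x̄_st = (Σ Nₕx̄ₕ) / (Σ Nₕ) = (98170·51.68 + 26783·43.63 + 80801·44.90) / 205754
= 9869932.79 / 205754 = 47.9696... → 47.97.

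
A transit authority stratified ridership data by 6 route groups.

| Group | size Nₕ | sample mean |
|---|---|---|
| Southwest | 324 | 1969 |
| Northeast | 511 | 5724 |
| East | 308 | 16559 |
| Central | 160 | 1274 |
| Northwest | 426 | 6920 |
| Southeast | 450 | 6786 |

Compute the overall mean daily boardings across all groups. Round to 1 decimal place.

6823.6

N = 324 + 511 + 308 + 160 + 426 + 450 = 2179.
Weight each subgroup mean by Nₕ/N and sum.
Σ Nₕx̄ₕ = 324·1969 + 511·5724 + 308·16559 + 160·1274 + 426·6920 + 450·6786 = 637956 + 2924964 + 5100172 + 203840 + 2947920 + 3053700 = 14868552.
Divide by N: 14868552 / 2179 = 6823.567... → 6823.6.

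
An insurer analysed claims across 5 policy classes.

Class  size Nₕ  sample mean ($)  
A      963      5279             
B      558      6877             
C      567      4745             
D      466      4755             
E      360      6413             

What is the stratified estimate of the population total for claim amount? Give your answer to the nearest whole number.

A: 963·5279 = 5083677
B: 558·6877 = 3837366
C: 567·4745 = 2690415
D: 466·4755 = 2215830
E: 360·6413 = 2308680
τ̂ = Σ Nₕx̄ₕ = 16135968.

16135968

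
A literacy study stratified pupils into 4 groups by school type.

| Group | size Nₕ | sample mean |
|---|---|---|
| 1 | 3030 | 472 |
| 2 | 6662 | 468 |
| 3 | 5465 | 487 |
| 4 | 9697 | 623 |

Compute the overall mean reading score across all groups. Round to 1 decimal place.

533.1

N = 3030 + 6662 + 5465 + 9697 = 24854.
The stratified mean weights each stratum mean by its population share Nₕ/N.
Σ Nₕx̄ₕ = 3030·472 + 6662·468 + 5465·487 + 9697·623 = 1430160 + 3117816 + 2661455 + 6041231 = 13250662.
Divide by N: 13250662 / 24854 = 533.140... → 533.1.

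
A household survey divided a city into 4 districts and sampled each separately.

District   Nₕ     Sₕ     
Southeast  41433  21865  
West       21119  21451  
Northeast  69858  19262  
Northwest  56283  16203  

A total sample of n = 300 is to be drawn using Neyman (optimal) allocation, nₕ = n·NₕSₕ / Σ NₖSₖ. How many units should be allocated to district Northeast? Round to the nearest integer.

112

Σ NₕSₕ = 41433·21865 + 21119·21451 + 69858·19262 + 56283·16203 = 3616514459.
Share for Northeast: 1345604796/3616514459 = 0.37207.
n_Northeast = 300 × 0.37207 = 111.622... → 112.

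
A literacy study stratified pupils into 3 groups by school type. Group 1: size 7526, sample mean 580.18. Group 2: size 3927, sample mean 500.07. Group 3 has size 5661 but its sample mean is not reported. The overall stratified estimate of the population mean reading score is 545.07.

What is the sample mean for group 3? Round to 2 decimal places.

Σ Nₕx̄ₕ = N·μ, so 5661·x̄_3 = 17114·545.07 − (7526·580.18 + 3927·500.07).
= 9328327.98 − 6330209.57 = 2998118.41.
x̄_3 = 2998118.41 / 5661 = 529.6093... → 529.61.

529.61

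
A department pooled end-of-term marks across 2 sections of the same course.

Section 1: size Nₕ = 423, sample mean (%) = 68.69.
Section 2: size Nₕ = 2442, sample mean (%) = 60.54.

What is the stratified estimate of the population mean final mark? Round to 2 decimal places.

N = 2865; weights Wₕ = Nₕ/N = (0.1476, 0.8524).
x̄_st = Σ Wₕ·x̄ₕ = 0.1476·68.69 + 0.8524·60.54 ≈ 61.7433...
→ 61.74.

61.74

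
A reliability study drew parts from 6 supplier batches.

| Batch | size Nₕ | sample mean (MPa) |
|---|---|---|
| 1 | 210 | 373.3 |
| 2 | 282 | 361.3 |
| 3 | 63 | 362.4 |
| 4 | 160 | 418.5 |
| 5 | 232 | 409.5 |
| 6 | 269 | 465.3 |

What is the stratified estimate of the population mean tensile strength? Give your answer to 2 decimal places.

x̄_st = (Σ Nₕx̄ₕ) / (Σ Nₕ) = (210·373.3 + 282·361.3 + 63·362.4 + 160·418.5 + 232·409.5 + 269·465.3) / 1216
= 490240.5 / 1216 = 403.1583... → 403.16.

403.16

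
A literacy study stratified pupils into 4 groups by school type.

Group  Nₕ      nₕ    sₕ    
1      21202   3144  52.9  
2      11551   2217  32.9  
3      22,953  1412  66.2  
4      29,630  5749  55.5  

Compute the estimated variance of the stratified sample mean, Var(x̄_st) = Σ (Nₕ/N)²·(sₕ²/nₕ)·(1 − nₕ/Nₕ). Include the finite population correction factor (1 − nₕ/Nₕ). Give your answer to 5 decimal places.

N = 85336; Wₕ = Nₕ/N.
group 1: (21202/85336)²·52.9²/3144·(1 − 3144/21202) = 0.04679621
group 2: (11551/85336)²·32.9²/2217·(1 − 2217/11551) = 0.00722851
group 3: (22953/85336)²·66.2²/1412·(1 − 1412/22953) = 0.21072790
group 4: (29630/85336)²·55.5²/5749·(1 − 5749/29630) = 0.05206109
Sum = 0.31681371 → 0.31681.

0.31681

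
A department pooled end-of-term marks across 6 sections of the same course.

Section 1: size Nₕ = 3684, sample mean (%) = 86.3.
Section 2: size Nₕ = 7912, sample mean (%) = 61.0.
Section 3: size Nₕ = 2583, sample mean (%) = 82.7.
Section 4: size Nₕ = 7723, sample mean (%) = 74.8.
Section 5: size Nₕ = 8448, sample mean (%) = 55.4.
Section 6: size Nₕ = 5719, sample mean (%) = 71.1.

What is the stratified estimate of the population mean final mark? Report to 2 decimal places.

x̄_st = (Σ Nₕx̄ₕ) / (Σ Nₕ) = (3684·86.3 + 7912·61.0 + 2583·82.7 + 7723·74.8 + 8448·55.4 + 5719·71.1) / 36069
= 2466495.8 / 36069 = 68.3827... → 68.38.

68.38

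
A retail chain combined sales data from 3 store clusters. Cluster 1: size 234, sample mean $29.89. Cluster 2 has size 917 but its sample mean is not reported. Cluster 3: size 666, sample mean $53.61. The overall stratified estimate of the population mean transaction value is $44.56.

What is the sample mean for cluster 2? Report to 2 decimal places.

41.73

Σ Nₕx̄ₕ = N·μ, so 917·x̄_2 = 1817·44.56 − (234·29.89 + 666·53.61).
= 80965.52 − 42698.52 = 38267.
x̄_2 = 38267 / 917 = 41.7306... → 41.73.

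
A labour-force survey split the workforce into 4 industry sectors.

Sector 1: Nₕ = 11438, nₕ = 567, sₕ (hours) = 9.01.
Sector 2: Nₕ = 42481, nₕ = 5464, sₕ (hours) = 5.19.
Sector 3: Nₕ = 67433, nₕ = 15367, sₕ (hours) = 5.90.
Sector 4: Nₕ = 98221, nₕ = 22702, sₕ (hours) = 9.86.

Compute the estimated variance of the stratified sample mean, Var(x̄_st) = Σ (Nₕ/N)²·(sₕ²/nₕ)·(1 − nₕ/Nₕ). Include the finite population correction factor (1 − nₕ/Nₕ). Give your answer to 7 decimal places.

N = 219573. Term for each stratum: Wₕ²sₕ²/nₕ·(1−nₕ/Nₕ).
Var(x̄_st) = 0.0003692566 + 0.0001607911 + 0.0001649619 + 0.0006588589 = 0.0013538686 → 0.0013539.

0.0013539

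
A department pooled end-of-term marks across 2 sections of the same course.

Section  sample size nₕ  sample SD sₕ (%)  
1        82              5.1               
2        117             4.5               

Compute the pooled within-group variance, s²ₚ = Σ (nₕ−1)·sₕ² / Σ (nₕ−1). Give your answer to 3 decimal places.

1: (82−1)·5.1² = 81·26.01 = 2106.81
2: (117−1)·4.5² = 116·20.25 = 2349
Numerator = 4455.81; denominator = Σ(nₕ−1) = 197.
s²ₚ = 4455.81/197 = 22.61832... → 22.618.

22.618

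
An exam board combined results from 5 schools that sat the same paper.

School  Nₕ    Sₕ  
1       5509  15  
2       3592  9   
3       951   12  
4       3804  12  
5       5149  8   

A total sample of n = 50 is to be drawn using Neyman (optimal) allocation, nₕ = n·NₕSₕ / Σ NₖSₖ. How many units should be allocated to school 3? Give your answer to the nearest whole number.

Σ NₕSₕ = 5509·15 + 3592·9 + 951·12 + 3804·12 + 5149·8 = 213215.
Share for 3: 11412/213215 = 0.05352.
n_3 = 50 × 0.05352 = 2.676... → 3.

3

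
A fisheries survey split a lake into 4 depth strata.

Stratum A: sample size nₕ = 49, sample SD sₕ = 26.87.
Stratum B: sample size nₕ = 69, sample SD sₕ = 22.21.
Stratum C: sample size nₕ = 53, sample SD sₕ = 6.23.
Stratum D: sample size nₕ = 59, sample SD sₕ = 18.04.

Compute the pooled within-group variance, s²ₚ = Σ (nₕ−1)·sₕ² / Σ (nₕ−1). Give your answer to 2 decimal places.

394.22

A: (49−1)·26.87² = 48·721.9969 = 34655.8512
B: (69−1)·22.21² = 68·493.2841 = 33543.3188
C: (53−1)·6.23² = 52·38.8129 = 2018.2708
D: (59−1)·18.04² = 58·325.4416 = 18875.6128
Numerator = 89093.0536; denominator = Σ(nₕ−1) = 226.
s²ₚ = 89093.0536/226 = 394.2171... → 394.22.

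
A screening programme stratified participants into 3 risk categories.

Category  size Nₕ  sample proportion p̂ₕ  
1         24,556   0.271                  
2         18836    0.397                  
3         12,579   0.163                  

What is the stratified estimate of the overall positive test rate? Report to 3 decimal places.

0.289

Wₕ = Nₕ/N with N = 55971: 0.4387, 0.3365, 0.2247.
p̂_st = 0.4387·0.271 + 0.3365·0.397 + 0.2247·0.163 ≈ 0.28913... → 0.289.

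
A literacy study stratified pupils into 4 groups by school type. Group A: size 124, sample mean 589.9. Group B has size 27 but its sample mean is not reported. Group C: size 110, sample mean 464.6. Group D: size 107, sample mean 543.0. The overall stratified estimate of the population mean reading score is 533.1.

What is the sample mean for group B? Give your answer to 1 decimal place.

Σ Nₕx̄ₕ = N·μ, so 27·x̄_B = 368·533.1 − (124·589.9 + 110·464.6 + 107·543.0).
= 196180.8 − 182354.6 = 13826.2.
x̄_B = 13826.2 / 27 = 512.081... → 512.1.

512.1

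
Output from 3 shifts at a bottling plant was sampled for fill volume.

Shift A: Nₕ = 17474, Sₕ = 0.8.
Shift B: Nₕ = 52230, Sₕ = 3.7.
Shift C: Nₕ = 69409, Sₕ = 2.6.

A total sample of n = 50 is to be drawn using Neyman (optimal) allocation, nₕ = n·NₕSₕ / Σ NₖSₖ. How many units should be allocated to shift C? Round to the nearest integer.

Σ NₕSₕ = 17474·0.8 + 52230·3.7 + 69409·2.6 = 387693.6.
Share for C: 180463.4/387693.6 = 0.46548.
n_C = 50 × 0.46548 = 23.274... → 23.

23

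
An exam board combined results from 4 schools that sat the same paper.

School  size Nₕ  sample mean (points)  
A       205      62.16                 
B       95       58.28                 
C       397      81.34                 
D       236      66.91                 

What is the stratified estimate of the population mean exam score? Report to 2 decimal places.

71.13

N = 933; weights Wₕ = Nₕ/N = (0.2197, 0.1018, 0.4255, 0.2529).
x̄_st = Σ Wₕ·x̄ₕ = 0.2197·62.16 + 0.1018·58.28 + 0.4255·81.34 + 0.2529·66.91 ≈ 71.1277...
→ 71.13.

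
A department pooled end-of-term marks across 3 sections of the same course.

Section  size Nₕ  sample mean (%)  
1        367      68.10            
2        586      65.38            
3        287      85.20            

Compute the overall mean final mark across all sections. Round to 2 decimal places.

70.77

N = 1240; weights Wₕ = Nₕ/N = (0.2960, 0.4726, 0.2315).
x̄_st = Σ Wₕ·x̄ₕ = 0.2960·68.10 + 0.4726·65.38 + 0.2315·85.20 ≈ 70.7724...
→ 70.77.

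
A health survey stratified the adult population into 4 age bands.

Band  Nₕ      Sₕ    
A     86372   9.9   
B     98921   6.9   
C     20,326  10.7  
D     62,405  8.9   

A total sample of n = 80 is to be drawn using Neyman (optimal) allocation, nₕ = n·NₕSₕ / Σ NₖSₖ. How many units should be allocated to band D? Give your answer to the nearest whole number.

A: NₕSₕ = 86372·9.9 = 855082.8
B: NₕSₕ = 98921·6.9 = 682554.9
C: NₕSₕ = 20326·10.7 = 217488.2
D: NₕSₕ = 62405·8.9 = 555404.5
Σ NₕSₕ = 2310530.4.
n_D = 80·555404.5/2310530.4 = 19.230... → 19.

19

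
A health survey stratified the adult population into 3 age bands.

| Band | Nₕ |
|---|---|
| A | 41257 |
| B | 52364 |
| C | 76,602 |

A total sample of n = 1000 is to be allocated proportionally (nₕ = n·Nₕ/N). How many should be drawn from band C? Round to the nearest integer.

450

N = 41257 + 52364 + 76602 = 170223.
n_C = 1000·76602/170223 = 450.010... → 450.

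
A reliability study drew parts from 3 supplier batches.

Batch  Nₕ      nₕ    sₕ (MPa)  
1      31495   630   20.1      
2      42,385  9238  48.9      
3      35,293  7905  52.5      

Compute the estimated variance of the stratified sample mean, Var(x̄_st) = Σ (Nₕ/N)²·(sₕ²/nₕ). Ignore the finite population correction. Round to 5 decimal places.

0.12882

N = 109173. Term for each stratum: Wₕ²sₕ²/nₕ.
Var(x̄_st) = 0.05337087 + 0.03901518 + 0.03643874 = 0.12882480 → 0.12882.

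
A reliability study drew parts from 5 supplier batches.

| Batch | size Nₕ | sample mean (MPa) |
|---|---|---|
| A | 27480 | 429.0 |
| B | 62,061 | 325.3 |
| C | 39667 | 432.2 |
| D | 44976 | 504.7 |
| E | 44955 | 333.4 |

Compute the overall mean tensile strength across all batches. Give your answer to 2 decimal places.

396.14

N = 219139; weights Wₕ = Nₕ/N = (0.1254, 0.2832, 0.1810, 0.2052, 0.2051).
x̄_st = Σ Wₕ·x̄ₕ = 0.1254·429.0 + 0.2832·325.3 + 0.1810·432.2 + 0.2052·504.7 + 0.2051·333.4 ≈ 396.1359...
→ 396.14.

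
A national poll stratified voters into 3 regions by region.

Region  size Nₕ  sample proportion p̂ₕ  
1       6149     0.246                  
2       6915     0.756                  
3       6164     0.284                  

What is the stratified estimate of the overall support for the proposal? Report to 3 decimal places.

Wₕ = Nₕ/N with N = 19228: 0.3198, 0.3596, 0.3206.
p̂_st = 0.3198·0.246 + 0.3596·0.756 + 0.3206·0.284 ≈ 0.44159... → 0.442.

0.442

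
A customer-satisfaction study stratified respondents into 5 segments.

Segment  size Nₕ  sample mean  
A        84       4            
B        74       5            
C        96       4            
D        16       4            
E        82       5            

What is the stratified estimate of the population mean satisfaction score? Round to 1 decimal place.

4.4

N = 352; weights Wₕ = Nₕ/N = (0.2386, 0.2102, 0.2727, 0.0455, 0.2330).
x̄_st = Σ Wₕ·x̄ₕ = 0.2386·4 + 0.2102·5 + 0.2727·4 + 0.0455·4 + 0.2330·5 ≈ 4.443...
→ 4.4.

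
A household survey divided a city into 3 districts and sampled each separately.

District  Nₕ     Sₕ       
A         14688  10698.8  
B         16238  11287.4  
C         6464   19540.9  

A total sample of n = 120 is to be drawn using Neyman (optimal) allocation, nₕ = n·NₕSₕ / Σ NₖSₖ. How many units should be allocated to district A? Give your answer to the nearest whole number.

40

Σ NₕSₕ = 14688·10698.8 + 16238·11287.4 + 6464·19540.9 = 466741153.2.
Share for A: 157143974.4/466741153.2 = 0.33668.
n_A = 120 × 0.33668 = 40.402... → 40.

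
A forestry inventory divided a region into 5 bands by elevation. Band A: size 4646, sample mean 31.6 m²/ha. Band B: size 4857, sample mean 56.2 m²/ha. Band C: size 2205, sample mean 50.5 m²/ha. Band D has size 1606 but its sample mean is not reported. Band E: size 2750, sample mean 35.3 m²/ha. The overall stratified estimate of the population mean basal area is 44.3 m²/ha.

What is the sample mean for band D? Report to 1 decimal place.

N = 4646 + 4857 + 2205 + 1606 + 2750 = 16064.
Overall total = μ·N = 44.3·16064 = 711635.2.
Subtract the known strata: 4646·31.6 + 4857·56.2 + 2205·50.5 + 2750·35.3 = 628204.5.
Remaining total for band D: 711635.2 − 628204.5 = 83430.7.
Divide by its size: 83430.7 / 1606 = 51.949... → 51.9.

51.9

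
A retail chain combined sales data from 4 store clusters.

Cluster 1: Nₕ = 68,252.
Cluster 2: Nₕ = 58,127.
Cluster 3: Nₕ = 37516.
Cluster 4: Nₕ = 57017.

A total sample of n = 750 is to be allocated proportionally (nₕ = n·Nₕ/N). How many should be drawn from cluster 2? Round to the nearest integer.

Share of cluster 2 = 58127/220912 = 0.26312.
Allocate 750 × 0.26312 = 197.342... → 197.

197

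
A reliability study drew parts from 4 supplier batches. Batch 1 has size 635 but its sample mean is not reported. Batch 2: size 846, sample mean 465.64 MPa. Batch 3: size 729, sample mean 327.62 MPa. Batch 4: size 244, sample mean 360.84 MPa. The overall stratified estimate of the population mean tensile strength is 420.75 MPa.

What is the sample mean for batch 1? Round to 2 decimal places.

Σ Nₕx̄ₕ = N·μ, so 635·x̄_1 = 2454·420.75 − (846·465.64 + 729·327.62 + 244·360.84).
= 1032520.5 − 720811.38 = 311709.12.
x̄_1 = 311709.12 / 635 = 490.8805... → 490.88.

490.88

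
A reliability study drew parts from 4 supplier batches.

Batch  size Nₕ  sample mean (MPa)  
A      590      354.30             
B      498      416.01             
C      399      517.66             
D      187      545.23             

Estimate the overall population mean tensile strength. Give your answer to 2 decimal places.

432.92

x̄_st = (Σ Nₕx̄ₕ) / (Σ Nₕ) = (590·354.30 + 498·416.01 + 399·517.66 + 187·545.23) / 1674
= 724714.33 / 1674 = 432.9237... → 432.92.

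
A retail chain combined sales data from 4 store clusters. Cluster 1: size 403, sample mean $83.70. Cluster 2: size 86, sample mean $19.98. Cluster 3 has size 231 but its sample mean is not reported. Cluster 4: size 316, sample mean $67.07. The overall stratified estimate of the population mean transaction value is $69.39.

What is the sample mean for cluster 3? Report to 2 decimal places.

N = 403 + 86 + 231 + 316 = 1036.
Overall total = μ·N = 69.39·1036 = 71888.04.
Subtract the known strata: 403·83.70 + 86·19.98 + 316·67.07 = 56643.5.
Remaining total for cluster 3: 71888.04 − 56643.5 = 15244.54.
Divide by its size: 15244.54 / 231 = 65.9937... → 65.99.

65.99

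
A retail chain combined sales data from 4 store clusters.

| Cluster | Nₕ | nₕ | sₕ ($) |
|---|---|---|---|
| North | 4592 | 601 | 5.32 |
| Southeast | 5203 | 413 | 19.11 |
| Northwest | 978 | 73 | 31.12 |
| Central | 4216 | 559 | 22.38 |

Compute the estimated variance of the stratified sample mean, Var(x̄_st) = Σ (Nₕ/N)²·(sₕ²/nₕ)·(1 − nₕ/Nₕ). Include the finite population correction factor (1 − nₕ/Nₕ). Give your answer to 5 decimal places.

N = 14989. Term for each stratum: Wₕ²sₕ²/nₕ·(1−nₕ/Nₕ).
Var(x̄_st) = 0.00384138 + 0.09808788 + 0.05226349 + 0.06148775 = 0.21568050 → 0.21568.

0.21568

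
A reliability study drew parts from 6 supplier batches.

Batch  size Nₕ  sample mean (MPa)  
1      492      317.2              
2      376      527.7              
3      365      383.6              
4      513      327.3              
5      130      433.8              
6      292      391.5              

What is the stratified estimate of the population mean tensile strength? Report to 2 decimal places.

x̄_st = (Σ Nₕx̄ₕ) / (Σ Nₕ) = (492·317.2 + 376·527.7 + 365·383.6 + 513·327.3 + 130·433.8 + 292·391.5) / 2168
= 833108.5 / 2168 = 384.2751... → 384.28.

384.28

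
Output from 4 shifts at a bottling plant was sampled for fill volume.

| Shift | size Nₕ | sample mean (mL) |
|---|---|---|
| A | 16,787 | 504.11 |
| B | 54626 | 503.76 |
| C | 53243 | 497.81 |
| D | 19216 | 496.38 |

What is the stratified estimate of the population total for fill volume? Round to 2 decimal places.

72024224.24

A: 16787·504.11 = 8462494.57
B: 54626·503.76 = 27518393.76
C: 53243·497.81 = 26504897.83
D: 19216·496.38 = 9538438.08
τ̂ = Σ Nₕx̄ₕ = 72024224.24.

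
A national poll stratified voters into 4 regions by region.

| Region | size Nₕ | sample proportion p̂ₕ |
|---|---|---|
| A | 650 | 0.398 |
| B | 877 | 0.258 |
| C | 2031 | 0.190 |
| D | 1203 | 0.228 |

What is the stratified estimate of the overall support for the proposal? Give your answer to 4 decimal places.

0.2405

N = 650 + 877 + 2031 + 1203 = 4761.
Overall proportion = Σ (Nₕ/N)·p̂ₕ.
Σ Nₕp̂ₕ = 258.7 + 226.266 + 385.89 + 274.284 = 1145.14.
1145.14 / 4761 = 0.240525... → 0.2405.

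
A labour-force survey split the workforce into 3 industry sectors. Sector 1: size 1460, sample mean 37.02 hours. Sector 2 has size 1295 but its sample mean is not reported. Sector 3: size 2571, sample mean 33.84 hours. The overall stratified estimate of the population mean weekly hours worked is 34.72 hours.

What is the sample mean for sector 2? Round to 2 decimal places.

33.87

Σ Nₕx̄ₕ = N·μ, so 1295·x̄_2 = 5326·34.72 − (1460·37.02 + 2571·33.84).
= 184918.72 − 141051.84 = 43866.88.
x̄_2 = 43866.88 / 1295 = 33.8740... → 33.87.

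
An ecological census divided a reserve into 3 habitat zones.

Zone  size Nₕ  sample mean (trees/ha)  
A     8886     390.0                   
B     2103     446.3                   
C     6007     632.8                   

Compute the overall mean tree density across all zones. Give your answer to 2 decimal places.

482.78

N = 8886 + 2103 + 6007 = 16996.
Weight each subgroup mean by Nₕ/N and sum.
Σ Nₕx̄ₕ = 8886·390.0 + 2103·446.3 + 6007·632.8 = 3465540 + 938568.9 + 3801229.6 = 8205338.5.
Divide by N: 8205338.5 / 16996 = 482.7806... → 482.78.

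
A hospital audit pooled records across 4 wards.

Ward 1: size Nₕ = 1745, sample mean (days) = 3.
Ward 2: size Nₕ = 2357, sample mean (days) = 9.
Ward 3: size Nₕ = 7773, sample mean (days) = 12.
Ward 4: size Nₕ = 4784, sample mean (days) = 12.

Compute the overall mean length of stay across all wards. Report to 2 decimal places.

N = 1745 + 2357 + 7773 + 4784 = 16659.
Overall mean = Σ (Nₕ/N)·x̄ₕ — weight by population share, not a simple average.
Σ Nₕx̄ₕ = 1745·3 + 2357·9 + 7773·12 + 4784·12 = 5235 + 21213 + 93276 + 57408 = 177132.
Divide by N: 177132 / 16659 = 10.6328... → 10.63.

10.63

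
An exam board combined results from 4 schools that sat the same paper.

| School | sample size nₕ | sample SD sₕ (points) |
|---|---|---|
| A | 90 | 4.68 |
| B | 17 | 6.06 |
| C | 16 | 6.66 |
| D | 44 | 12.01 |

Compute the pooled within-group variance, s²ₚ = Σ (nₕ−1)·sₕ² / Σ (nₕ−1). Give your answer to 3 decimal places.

Degrees of freedom: 89 + 16 + 15 + 43 = 163.
Σ(nₕ−1)sₕ² = 89·21.9024 + 16·36.7236 + 15·44.3556 + 43·144.2401 = 9404.5495.
s²ₚ = 9404.5495 / 163 = 57.69662... → 57.697.

57.697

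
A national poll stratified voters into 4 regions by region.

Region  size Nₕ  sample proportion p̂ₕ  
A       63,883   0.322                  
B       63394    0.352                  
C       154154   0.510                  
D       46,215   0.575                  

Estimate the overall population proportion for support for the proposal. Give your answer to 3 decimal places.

N = 63883 + 63394 + 154154 + 46215 = 327646.
Overall proportion = Σ (Nₕ/N)·p̂ₕ.
Σ Nₕp̂ₕ = 20570.326 + 22314.688 + 78618.54 + 26573.625 = 148077.179.
148077.179 / 327646 = 0.45194... → 0.452.

0.452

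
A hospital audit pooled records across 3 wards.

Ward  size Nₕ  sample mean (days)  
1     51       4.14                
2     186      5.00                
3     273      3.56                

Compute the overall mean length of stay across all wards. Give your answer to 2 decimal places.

4.14

N = 510; weights Wₕ = Nₕ/N = (0.1000, 0.3647, 0.5353).
x̄_st = Σ Wₕ·x̄ₕ = 0.1000·4.14 + 0.3647·5.00 + 0.5353·3.56 ≈ 4.1432...
→ 4.14.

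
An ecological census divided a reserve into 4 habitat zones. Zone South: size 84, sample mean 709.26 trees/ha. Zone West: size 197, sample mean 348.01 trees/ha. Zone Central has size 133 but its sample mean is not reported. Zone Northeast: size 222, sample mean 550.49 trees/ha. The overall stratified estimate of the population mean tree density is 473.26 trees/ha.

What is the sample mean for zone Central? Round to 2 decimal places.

Σ Nₕx̄ₕ = N·μ, so 133·x̄_Central = 636·473.26 − (84·709.26 + 197·348.01 + 222·550.49).
= 300993.36 − 250344.59 = 50648.77.
x̄_Central = 50648.77 / 133 = 380.8178... → 380.82.

380.82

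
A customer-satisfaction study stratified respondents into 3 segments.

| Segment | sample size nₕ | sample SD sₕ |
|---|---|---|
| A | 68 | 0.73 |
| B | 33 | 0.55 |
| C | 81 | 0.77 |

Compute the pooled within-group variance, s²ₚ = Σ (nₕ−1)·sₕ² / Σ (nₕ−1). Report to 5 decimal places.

A: (68−1)·0.73² = 67·0.5329 = 35.7043
B: (33−1)·0.55² = 32·0.3025 = 9.68
C: (81−1)·0.77² = 80·0.5929 = 47.432
Numerator = 92.8163; denominator = Σ(nₕ−1) = 179.
s²ₚ = 92.8163/179 = 0.5185268... → 0.51853.

0.51853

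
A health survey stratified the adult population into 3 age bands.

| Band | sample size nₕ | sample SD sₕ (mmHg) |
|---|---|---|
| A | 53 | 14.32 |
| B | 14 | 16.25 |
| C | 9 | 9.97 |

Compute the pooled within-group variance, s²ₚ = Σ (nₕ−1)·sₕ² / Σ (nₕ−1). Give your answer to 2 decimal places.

203.99

Degrees of freedom: 52 + 13 + 8 = 73.
Σ(nₕ−1)sₕ² = 52·205.0624 + 13·264.0625 + 8·99.4009 = 14891.2645.
s²ₚ = 14891.2645 / 73 = 203.9899... → 203.99.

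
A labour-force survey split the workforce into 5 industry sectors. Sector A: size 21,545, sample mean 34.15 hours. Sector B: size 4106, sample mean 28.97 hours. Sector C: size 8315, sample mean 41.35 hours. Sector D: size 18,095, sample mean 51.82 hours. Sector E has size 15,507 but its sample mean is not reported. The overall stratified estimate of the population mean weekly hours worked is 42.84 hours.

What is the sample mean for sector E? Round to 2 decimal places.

N = 21545 + 4106 + 8315 + 18095 + 15507 = 67568.
Overall total = μ·N = 42.84·67568 = 2894613.12.
Subtract the known strata: 21545·34.15 + 4106·28.97 + 8315·41.35 + 18095·51.82 = 2136220.72.
Remaining total for sector E: 2894613.12 − 2136220.72 = 758392.4.
Divide by its size: 758392.4 / 15507 = 48.9065... → 48.91.

48.91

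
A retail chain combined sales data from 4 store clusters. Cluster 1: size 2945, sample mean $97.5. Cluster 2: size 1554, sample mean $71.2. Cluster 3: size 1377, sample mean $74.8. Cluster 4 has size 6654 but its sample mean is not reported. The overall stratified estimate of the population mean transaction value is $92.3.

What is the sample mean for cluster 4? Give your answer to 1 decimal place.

Σ Nₕx̄ₕ = N·μ, so 6654·x̄_4 = 12530·92.3 − (2945·97.5 + 1554·71.2 + 1377·74.8).
= 1156519 − 500781.9 = 655737.1.
x̄_4 = 655737.1 / 6654 = 98.548... → 98.5.

98.5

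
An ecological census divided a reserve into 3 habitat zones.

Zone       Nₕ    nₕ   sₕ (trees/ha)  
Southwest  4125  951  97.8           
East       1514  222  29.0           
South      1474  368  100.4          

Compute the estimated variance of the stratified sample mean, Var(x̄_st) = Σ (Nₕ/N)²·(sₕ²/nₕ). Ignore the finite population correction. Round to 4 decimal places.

4.7304

N = 7113. Term for each stratum: Wₕ²sₕ²/nₕ.
Var(x̄_st) = 3.3825131 + 0.1716284 + 1.1762752 = 4.7304167 → 4.7304.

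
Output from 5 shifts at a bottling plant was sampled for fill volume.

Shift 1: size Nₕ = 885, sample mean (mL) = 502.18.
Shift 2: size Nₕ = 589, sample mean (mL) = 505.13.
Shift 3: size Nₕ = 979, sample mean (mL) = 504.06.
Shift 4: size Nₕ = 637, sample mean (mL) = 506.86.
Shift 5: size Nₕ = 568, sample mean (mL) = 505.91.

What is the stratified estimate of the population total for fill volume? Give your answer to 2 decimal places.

1845652.31

1: 885·502.18 = 444429.3
2: 589·505.13 = 297521.57
3: 979·504.06 = 493474.74
4: 637·506.86 = 322869.82
5: 568·505.91 = 287356.88
τ̂ = Σ Nₕx̄ₕ = 1845652.31.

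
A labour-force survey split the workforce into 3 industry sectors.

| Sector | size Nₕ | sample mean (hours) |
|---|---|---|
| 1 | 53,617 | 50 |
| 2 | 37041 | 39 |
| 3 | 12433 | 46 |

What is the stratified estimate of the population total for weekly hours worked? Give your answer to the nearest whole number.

1: 53617·50 = 2680850
2: 37041·39 = 1444599
3: 12433·46 = 571918
τ̂ = Σ Nₕx̄ₕ = 4697367.

4697367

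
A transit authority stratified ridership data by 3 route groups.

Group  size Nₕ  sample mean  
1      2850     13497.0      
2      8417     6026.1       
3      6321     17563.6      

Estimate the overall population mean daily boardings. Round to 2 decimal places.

11383.20

N = 2850 + 8417 + 6321 = 17588.
The stratified mean weights each stratum mean by its population share Nₕ/N.
Σ Nₕx̄ₕ = 2850·13497.0 + 8417·6026.1 + 6321·17563.6 = 38466450 + 50721683.7 + 111019515.6 = 200207649.3.
Divide by N: 200207649.3 / 17588 = 11383.1959... → 11383.20.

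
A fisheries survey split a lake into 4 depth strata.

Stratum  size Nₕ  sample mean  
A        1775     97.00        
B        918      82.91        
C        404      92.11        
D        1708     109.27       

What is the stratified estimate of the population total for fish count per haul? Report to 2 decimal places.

A: 1775·97.00 = 172175
B: 918·82.91 = 76111.38
C: 404·92.11 = 37212.44
D: 1708·109.27 = 186633.16
τ̂ = Σ Nₕx̄ₕ = 472131.98.

472131.98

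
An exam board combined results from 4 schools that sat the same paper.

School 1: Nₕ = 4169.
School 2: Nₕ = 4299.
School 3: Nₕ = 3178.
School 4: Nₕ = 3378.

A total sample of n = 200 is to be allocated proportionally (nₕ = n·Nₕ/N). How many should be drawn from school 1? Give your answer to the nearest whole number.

55

Share of school 1 = 4169/15024 = 0.27749.
Allocate 200 × 0.27749 = 55.498... → 55.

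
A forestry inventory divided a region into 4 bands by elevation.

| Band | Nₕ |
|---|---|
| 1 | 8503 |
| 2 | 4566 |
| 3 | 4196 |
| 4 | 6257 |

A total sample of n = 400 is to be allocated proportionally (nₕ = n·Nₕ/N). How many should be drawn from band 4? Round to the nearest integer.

N = 8503 + 4566 + 4196 + 6257 = 23522.
n_4 = 400·6257/23522 = 106.403... → 106.

106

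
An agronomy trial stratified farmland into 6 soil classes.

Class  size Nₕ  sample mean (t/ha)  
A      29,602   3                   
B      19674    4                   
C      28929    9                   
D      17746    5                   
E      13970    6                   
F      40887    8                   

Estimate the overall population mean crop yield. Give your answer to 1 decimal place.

6.2

N = 29602 + 19674 + 28929 + 17746 + 13970 + 40887 = 150808.
Weight each subgroup mean by Nₕ/N and sum.
Σ Nₕx̄ₕ = 29602·3 + 19674·4 + 28929·9 + 17746·5 + 13970·6 + 40887·8 = 88806 + 78696 + 260361 + 88730 + 83820 + 327096 = 927509.
Divide by N: 927509 / 150808 = 6.150... → 6.2.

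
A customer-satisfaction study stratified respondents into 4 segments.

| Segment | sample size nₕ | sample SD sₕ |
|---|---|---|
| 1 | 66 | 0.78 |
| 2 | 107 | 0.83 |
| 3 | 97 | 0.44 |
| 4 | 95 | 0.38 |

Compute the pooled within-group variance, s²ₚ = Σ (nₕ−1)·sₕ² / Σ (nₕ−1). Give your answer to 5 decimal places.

1: (66−1)·0.78² = 65·0.6084 = 39.546
2: (107−1)·0.83² = 106·0.6889 = 73.0234
3: (97−1)·0.44² = 96·0.1936 = 18.5856
4: (95−1)·0.38² = 94·0.1444 = 13.5736
Numerator = 144.7286; denominator = Σ(nₕ−1) = 361.
s²ₚ = 144.7286/361 = 0.4009102... → 0.40091.

0.40091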